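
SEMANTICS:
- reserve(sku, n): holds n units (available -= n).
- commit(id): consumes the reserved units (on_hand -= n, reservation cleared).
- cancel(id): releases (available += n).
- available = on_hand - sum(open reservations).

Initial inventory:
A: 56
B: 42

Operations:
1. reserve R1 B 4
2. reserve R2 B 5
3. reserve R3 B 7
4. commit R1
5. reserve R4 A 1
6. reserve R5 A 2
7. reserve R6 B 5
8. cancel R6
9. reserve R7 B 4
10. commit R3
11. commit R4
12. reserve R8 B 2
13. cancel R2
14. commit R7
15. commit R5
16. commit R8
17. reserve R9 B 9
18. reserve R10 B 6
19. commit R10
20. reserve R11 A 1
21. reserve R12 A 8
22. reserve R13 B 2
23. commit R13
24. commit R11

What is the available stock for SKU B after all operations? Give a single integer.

Answer: 8

Derivation:
Step 1: reserve R1 B 4 -> on_hand[A=56 B=42] avail[A=56 B=38] open={R1}
Step 2: reserve R2 B 5 -> on_hand[A=56 B=42] avail[A=56 B=33] open={R1,R2}
Step 3: reserve R3 B 7 -> on_hand[A=56 B=42] avail[A=56 B=26] open={R1,R2,R3}
Step 4: commit R1 -> on_hand[A=56 B=38] avail[A=56 B=26] open={R2,R3}
Step 5: reserve R4 A 1 -> on_hand[A=56 B=38] avail[A=55 B=26] open={R2,R3,R4}
Step 6: reserve R5 A 2 -> on_hand[A=56 B=38] avail[A=53 B=26] open={R2,R3,R4,R5}
Step 7: reserve R6 B 5 -> on_hand[A=56 B=38] avail[A=53 B=21] open={R2,R3,R4,R5,R6}
Step 8: cancel R6 -> on_hand[A=56 B=38] avail[A=53 B=26] open={R2,R3,R4,R5}
Step 9: reserve R7 B 4 -> on_hand[A=56 B=38] avail[A=53 B=22] open={R2,R3,R4,R5,R7}
Step 10: commit R3 -> on_hand[A=56 B=31] avail[A=53 B=22] open={R2,R4,R5,R7}
Step 11: commit R4 -> on_hand[A=55 B=31] avail[A=53 B=22] open={R2,R5,R7}
Step 12: reserve R8 B 2 -> on_hand[A=55 B=31] avail[A=53 B=20] open={R2,R5,R7,R8}
Step 13: cancel R2 -> on_hand[A=55 B=31] avail[A=53 B=25] open={R5,R7,R8}
Step 14: commit R7 -> on_hand[A=55 B=27] avail[A=53 B=25] open={R5,R8}
Step 15: commit R5 -> on_hand[A=53 B=27] avail[A=53 B=25] open={R8}
Step 16: commit R8 -> on_hand[A=53 B=25] avail[A=53 B=25] open={}
Step 17: reserve R9 B 9 -> on_hand[A=53 B=25] avail[A=53 B=16] open={R9}
Step 18: reserve R10 B 6 -> on_hand[A=53 B=25] avail[A=53 B=10] open={R10,R9}
Step 19: commit R10 -> on_hand[A=53 B=19] avail[A=53 B=10] open={R9}
Step 20: reserve R11 A 1 -> on_hand[A=53 B=19] avail[A=52 B=10] open={R11,R9}
Step 21: reserve R12 A 8 -> on_hand[A=53 B=19] avail[A=44 B=10] open={R11,R12,R9}
Step 22: reserve R13 B 2 -> on_hand[A=53 B=19] avail[A=44 B=8] open={R11,R12,R13,R9}
Step 23: commit R13 -> on_hand[A=53 B=17] avail[A=44 B=8] open={R11,R12,R9}
Step 24: commit R11 -> on_hand[A=52 B=17] avail[A=44 B=8] open={R12,R9}
Final available[B] = 8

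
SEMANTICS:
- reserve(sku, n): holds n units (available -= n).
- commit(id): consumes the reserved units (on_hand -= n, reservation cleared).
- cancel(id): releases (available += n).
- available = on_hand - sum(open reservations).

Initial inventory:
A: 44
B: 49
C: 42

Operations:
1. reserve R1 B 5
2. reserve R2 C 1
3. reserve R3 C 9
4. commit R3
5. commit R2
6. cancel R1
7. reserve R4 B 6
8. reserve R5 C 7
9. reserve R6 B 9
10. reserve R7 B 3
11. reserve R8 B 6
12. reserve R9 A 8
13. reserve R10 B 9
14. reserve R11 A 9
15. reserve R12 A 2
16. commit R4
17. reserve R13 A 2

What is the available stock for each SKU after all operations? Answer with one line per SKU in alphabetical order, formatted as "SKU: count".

Step 1: reserve R1 B 5 -> on_hand[A=44 B=49 C=42] avail[A=44 B=44 C=42] open={R1}
Step 2: reserve R2 C 1 -> on_hand[A=44 B=49 C=42] avail[A=44 B=44 C=41] open={R1,R2}
Step 3: reserve R3 C 9 -> on_hand[A=44 B=49 C=42] avail[A=44 B=44 C=32] open={R1,R2,R3}
Step 4: commit R3 -> on_hand[A=44 B=49 C=33] avail[A=44 B=44 C=32] open={R1,R2}
Step 5: commit R2 -> on_hand[A=44 B=49 C=32] avail[A=44 B=44 C=32] open={R1}
Step 6: cancel R1 -> on_hand[A=44 B=49 C=32] avail[A=44 B=49 C=32] open={}
Step 7: reserve R4 B 6 -> on_hand[A=44 B=49 C=32] avail[A=44 B=43 C=32] open={R4}
Step 8: reserve R5 C 7 -> on_hand[A=44 B=49 C=32] avail[A=44 B=43 C=25] open={R4,R5}
Step 9: reserve R6 B 9 -> on_hand[A=44 B=49 C=32] avail[A=44 B=34 C=25] open={R4,R5,R6}
Step 10: reserve R7 B 3 -> on_hand[A=44 B=49 C=32] avail[A=44 B=31 C=25] open={R4,R5,R6,R7}
Step 11: reserve R8 B 6 -> on_hand[A=44 B=49 C=32] avail[A=44 B=25 C=25] open={R4,R5,R6,R7,R8}
Step 12: reserve R9 A 8 -> on_hand[A=44 B=49 C=32] avail[A=36 B=25 C=25] open={R4,R5,R6,R7,R8,R9}
Step 13: reserve R10 B 9 -> on_hand[A=44 B=49 C=32] avail[A=36 B=16 C=25] open={R10,R4,R5,R6,R7,R8,R9}
Step 14: reserve R11 A 9 -> on_hand[A=44 B=49 C=32] avail[A=27 B=16 C=25] open={R10,R11,R4,R5,R6,R7,R8,R9}
Step 15: reserve R12 A 2 -> on_hand[A=44 B=49 C=32] avail[A=25 B=16 C=25] open={R10,R11,R12,R4,R5,R6,R7,R8,R9}
Step 16: commit R4 -> on_hand[A=44 B=43 C=32] avail[A=25 B=16 C=25] open={R10,R11,R12,R5,R6,R7,R8,R9}
Step 17: reserve R13 A 2 -> on_hand[A=44 B=43 C=32] avail[A=23 B=16 C=25] open={R10,R11,R12,R13,R5,R6,R7,R8,R9}

Answer: A: 23
B: 16
C: 25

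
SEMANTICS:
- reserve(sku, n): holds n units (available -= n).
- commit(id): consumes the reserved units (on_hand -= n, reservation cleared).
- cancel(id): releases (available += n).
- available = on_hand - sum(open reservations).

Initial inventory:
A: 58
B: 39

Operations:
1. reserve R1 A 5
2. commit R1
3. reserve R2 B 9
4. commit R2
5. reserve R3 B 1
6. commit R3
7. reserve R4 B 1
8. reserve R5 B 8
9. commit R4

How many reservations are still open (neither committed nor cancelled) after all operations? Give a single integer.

Answer: 1

Derivation:
Step 1: reserve R1 A 5 -> on_hand[A=58 B=39] avail[A=53 B=39] open={R1}
Step 2: commit R1 -> on_hand[A=53 B=39] avail[A=53 B=39] open={}
Step 3: reserve R2 B 9 -> on_hand[A=53 B=39] avail[A=53 B=30] open={R2}
Step 4: commit R2 -> on_hand[A=53 B=30] avail[A=53 B=30] open={}
Step 5: reserve R3 B 1 -> on_hand[A=53 B=30] avail[A=53 B=29] open={R3}
Step 6: commit R3 -> on_hand[A=53 B=29] avail[A=53 B=29] open={}
Step 7: reserve R4 B 1 -> on_hand[A=53 B=29] avail[A=53 B=28] open={R4}
Step 8: reserve R5 B 8 -> on_hand[A=53 B=29] avail[A=53 B=20] open={R4,R5}
Step 9: commit R4 -> on_hand[A=53 B=28] avail[A=53 B=20] open={R5}
Open reservations: ['R5'] -> 1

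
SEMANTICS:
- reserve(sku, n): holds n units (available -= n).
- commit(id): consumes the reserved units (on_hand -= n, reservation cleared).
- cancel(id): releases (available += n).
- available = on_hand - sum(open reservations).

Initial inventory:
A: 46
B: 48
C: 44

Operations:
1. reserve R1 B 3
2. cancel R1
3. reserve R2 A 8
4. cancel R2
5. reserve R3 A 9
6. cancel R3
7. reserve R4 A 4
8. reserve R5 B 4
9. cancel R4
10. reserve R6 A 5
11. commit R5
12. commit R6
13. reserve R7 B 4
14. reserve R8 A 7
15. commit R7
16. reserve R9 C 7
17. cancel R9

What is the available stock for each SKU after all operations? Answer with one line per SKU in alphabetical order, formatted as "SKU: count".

Answer: A: 34
B: 40
C: 44

Derivation:
Step 1: reserve R1 B 3 -> on_hand[A=46 B=48 C=44] avail[A=46 B=45 C=44] open={R1}
Step 2: cancel R1 -> on_hand[A=46 B=48 C=44] avail[A=46 B=48 C=44] open={}
Step 3: reserve R2 A 8 -> on_hand[A=46 B=48 C=44] avail[A=38 B=48 C=44] open={R2}
Step 4: cancel R2 -> on_hand[A=46 B=48 C=44] avail[A=46 B=48 C=44] open={}
Step 5: reserve R3 A 9 -> on_hand[A=46 B=48 C=44] avail[A=37 B=48 C=44] open={R3}
Step 6: cancel R3 -> on_hand[A=46 B=48 C=44] avail[A=46 B=48 C=44] open={}
Step 7: reserve R4 A 4 -> on_hand[A=46 B=48 C=44] avail[A=42 B=48 C=44] open={R4}
Step 8: reserve R5 B 4 -> on_hand[A=46 B=48 C=44] avail[A=42 B=44 C=44] open={R4,R5}
Step 9: cancel R4 -> on_hand[A=46 B=48 C=44] avail[A=46 B=44 C=44] open={R5}
Step 10: reserve R6 A 5 -> on_hand[A=46 B=48 C=44] avail[A=41 B=44 C=44] open={R5,R6}
Step 11: commit R5 -> on_hand[A=46 B=44 C=44] avail[A=41 B=44 C=44] open={R6}
Step 12: commit R6 -> on_hand[A=41 B=44 C=44] avail[A=41 B=44 C=44] open={}
Step 13: reserve R7 B 4 -> on_hand[A=41 B=44 C=44] avail[A=41 B=40 C=44] open={R7}
Step 14: reserve R8 A 7 -> on_hand[A=41 B=44 C=44] avail[A=34 B=40 C=44] open={R7,R8}
Step 15: commit R7 -> on_hand[A=41 B=40 C=44] avail[A=34 B=40 C=44] open={R8}
Step 16: reserve R9 C 7 -> on_hand[A=41 B=40 C=44] avail[A=34 B=40 C=37] open={R8,R9}
Step 17: cancel R9 -> on_hand[A=41 B=40 C=44] avail[A=34 B=40 C=44] open={R8}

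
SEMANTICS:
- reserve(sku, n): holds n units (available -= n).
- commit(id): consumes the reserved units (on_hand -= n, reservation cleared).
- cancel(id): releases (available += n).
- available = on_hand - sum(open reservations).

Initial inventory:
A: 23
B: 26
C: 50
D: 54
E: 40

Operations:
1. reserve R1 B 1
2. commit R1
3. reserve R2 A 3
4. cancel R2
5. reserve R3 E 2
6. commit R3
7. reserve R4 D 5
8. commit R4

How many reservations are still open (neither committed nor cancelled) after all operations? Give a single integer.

Answer: 0

Derivation:
Step 1: reserve R1 B 1 -> on_hand[A=23 B=26 C=50 D=54 E=40] avail[A=23 B=25 C=50 D=54 E=40] open={R1}
Step 2: commit R1 -> on_hand[A=23 B=25 C=50 D=54 E=40] avail[A=23 B=25 C=50 D=54 E=40] open={}
Step 3: reserve R2 A 3 -> on_hand[A=23 B=25 C=50 D=54 E=40] avail[A=20 B=25 C=50 D=54 E=40] open={R2}
Step 4: cancel R2 -> on_hand[A=23 B=25 C=50 D=54 E=40] avail[A=23 B=25 C=50 D=54 E=40] open={}
Step 5: reserve R3 E 2 -> on_hand[A=23 B=25 C=50 D=54 E=40] avail[A=23 B=25 C=50 D=54 E=38] open={R3}
Step 6: commit R3 -> on_hand[A=23 B=25 C=50 D=54 E=38] avail[A=23 B=25 C=50 D=54 E=38] open={}
Step 7: reserve R4 D 5 -> on_hand[A=23 B=25 C=50 D=54 E=38] avail[A=23 B=25 C=50 D=49 E=38] open={R4}
Step 8: commit R4 -> on_hand[A=23 B=25 C=50 D=49 E=38] avail[A=23 B=25 C=50 D=49 E=38] open={}
Open reservations: [] -> 0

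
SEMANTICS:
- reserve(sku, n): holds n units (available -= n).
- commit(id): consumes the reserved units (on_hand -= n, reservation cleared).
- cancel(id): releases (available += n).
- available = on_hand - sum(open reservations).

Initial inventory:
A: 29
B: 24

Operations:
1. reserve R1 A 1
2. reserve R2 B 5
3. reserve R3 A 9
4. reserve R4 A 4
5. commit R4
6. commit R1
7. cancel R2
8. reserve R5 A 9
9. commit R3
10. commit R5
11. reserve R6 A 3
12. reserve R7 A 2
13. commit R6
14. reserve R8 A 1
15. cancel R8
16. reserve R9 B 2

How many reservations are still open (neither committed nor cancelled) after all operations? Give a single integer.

Answer: 2

Derivation:
Step 1: reserve R1 A 1 -> on_hand[A=29 B=24] avail[A=28 B=24] open={R1}
Step 2: reserve R2 B 5 -> on_hand[A=29 B=24] avail[A=28 B=19] open={R1,R2}
Step 3: reserve R3 A 9 -> on_hand[A=29 B=24] avail[A=19 B=19] open={R1,R2,R3}
Step 4: reserve R4 A 4 -> on_hand[A=29 B=24] avail[A=15 B=19] open={R1,R2,R3,R4}
Step 5: commit R4 -> on_hand[A=25 B=24] avail[A=15 B=19] open={R1,R2,R3}
Step 6: commit R1 -> on_hand[A=24 B=24] avail[A=15 B=19] open={R2,R3}
Step 7: cancel R2 -> on_hand[A=24 B=24] avail[A=15 B=24] open={R3}
Step 8: reserve R5 A 9 -> on_hand[A=24 B=24] avail[A=6 B=24] open={R3,R5}
Step 9: commit R3 -> on_hand[A=15 B=24] avail[A=6 B=24] open={R5}
Step 10: commit R5 -> on_hand[A=6 B=24] avail[A=6 B=24] open={}
Step 11: reserve R6 A 3 -> on_hand[A=6 B=24] avail[A=3 B=24] open={R6}
Step 12: reserve R7 A 2 -> on_hand[A=6 B=24] avail[A=1 B=24] open={R6,R7}
Step 13: commit R6 -> on_hand[A=3 B=24] avail[A=1 B=24] open={R7}
Step 14: reserve R8 A 1 -> on_hand[A=3 B=24] avail[A=0 B=24] open={R7,R8}
Step 15: cancel R8 -> on_hand[A=3 B=24] avail[A=1 B=24] open={R7}
Step 16: reserve R9 B 2 -> on_hand[A=3 B=24] avail[A=1 B=22] open={R7,R9}
Open reservations: ['R7', 'R9'] -> 2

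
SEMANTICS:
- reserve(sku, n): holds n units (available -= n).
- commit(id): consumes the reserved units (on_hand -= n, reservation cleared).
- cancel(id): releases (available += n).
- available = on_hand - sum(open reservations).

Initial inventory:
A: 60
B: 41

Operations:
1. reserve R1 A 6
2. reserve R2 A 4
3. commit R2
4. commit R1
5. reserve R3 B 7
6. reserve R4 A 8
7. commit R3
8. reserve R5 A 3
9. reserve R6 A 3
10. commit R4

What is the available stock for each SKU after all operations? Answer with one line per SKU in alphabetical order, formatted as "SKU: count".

Step 1: reserve R1 A 6 -> on_hand[A=60 B=41] avail[A=54 B=41] open={R1}
Step 2: reserve R2 A 4 -> on_hand[A=60 B=41] avail[A=50 B=41] open={R1,R2}
Step 3: commit R2 -> on_hand[A=56 B=41] avail[A=50 B=41] open={R1}
Step 4: commit R1 -> on_hand[A=50 B=41] avail[A=50 B=41] open={}
Step 5: reserve R3 B 7 -> on_hand[A=50 B=41] avail[A=50 B=34] open={R3}
Step 6: reserve R4 A 8 -> on_hand[A=50 B=41] avail[A=42 B=34] open={R3,R4}
Step 7: commit R3 -> on_hand[A=50 B=34] avail[A=42 B=34] open={R4}
Step 8: reserve R5 A 3 -> on_hand[A=50 B=34] avail[A=39 B=34] open={R4,R5}
Step 9: reserve R6 A 3 -> on_hand[A=50 B=34] avail[A=36 B=34] open={R4,R5,R6}
Step 10: commit R4 -> on_hand[A=42 B=34] avail[A=36 B=34] open={R5,R6}

Answer: A: 36
B: 34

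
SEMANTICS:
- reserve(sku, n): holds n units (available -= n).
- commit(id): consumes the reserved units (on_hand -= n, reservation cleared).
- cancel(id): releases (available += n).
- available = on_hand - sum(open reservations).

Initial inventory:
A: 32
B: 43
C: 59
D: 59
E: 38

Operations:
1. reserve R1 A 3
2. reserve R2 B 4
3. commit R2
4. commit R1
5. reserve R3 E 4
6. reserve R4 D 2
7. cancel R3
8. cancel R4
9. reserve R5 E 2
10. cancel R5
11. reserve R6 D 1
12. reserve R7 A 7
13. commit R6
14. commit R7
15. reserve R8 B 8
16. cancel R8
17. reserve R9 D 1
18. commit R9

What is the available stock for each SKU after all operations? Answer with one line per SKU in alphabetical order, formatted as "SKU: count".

Answer: A: 22
B: 39
C: 59
D: 57
E: 38

Derivation:
Step 1: reserve R1 A 3 -> on_hand[A=32 B=43 C=59 D=59 E=38] avail[A=29 B=43 C=59 D=59 E=38] open={R1}
Step 2: reserve R2 B 4 -> on_hand[A=32 B=43 C=59 D=59 E=38] avail[A=29 B=39 C=59 D=59 E=38] open={R1,R2}
Step 3: commit R2 -> on_hand[A=32 B=39 C=59 D=59 E=38] avail[A=29 B=39 C=59 D=59 E=38] open={R1}
Step 4: commit R1 -> on_hand[A=29 B=39 C=59 D=59 E=38] avail[A=29 B=39 C=59 D=59 E=38] open={}
Step 5: reserve R3 E 4 -> on_hand[A=29 B=39 C=59 D=59 E=38] avail[A=29 B=39 C=59 D=59 E=34] open={R3}
Step 6: reserve R4 D 2 -> on_hand[A=29 B=39 C=59 D=59 E=38] avail[A=29 B=39 C=59 D=57 E=34] open={R3,R4}
Step 7: cancel R3 -> on_hand[A=29 B=39 C=59 D=59 E=38] avail[A=29 B=39 C=59 D=57 E=38] open={R4}
Step 8: cancel R4 -> on_hand[A=29 B=39 C=59 D=59 E=38] avail[A=29 B=39 C=59 D=59 E=38] open={}
Step 9: reserve R5 E 2 -> on_hand[A=29 B=39 C=59 D=59 E=38] avail[A=29 B=39 C=59 D=59 E=36] open={R5}
Step 10: cancel R5 -> on_hand[A=29 B=39 C=59 D=59 E=38] avail[A=29 B=39 C=59 D=59 E=38] open={}
Step 11: reserve R6 D 1 -> on_hand[A=29 B=39 C=59 D=59 E=38] avail[A=29 B=39 C=59 D=58 E=38] open={R6}
Step 12: reserve R7 A 7 -> on_hand[A=29 B=39 C=59 D=59 E=38] avail[A=22 B=39 C=59 D=58 E=38] open={R6,R7}
Step 13: commit R6 -> on_hand[A=29 B=39 C=59 D=58 E=38] avail[A=22 B=39 C=59 D=58 E=38] open={R7}
Step 14: commit R7 -> on_hand[A=22 B=39 C=59 D=58 E=38] avail[A=22 B=39 C=59 D=58 E=38] open={}
Step 15: reserve R8 B 8 -> on_hand[A=22 B=39 C=59 D=58 E=38] avail[A=22 B=31 C=59 D=58 E=38] open={R8}
Step 16: cancel R8 -> on_hand[A=22 B=39 C=59 D=58 E=38] avail[A=22 B=39 C=59 D=58 E=38] open={}
Step 17: reserve R9 D 1 -> on_hand[A=22 B=39 C=59 D=58 E=38] avail[A=22 B=39 C=59 D=57 E=38] open={R9}
Step 18: commit R9 -> on_hand[A=22 B=39 C=59 D=57 E=38] avail[A=22 B=39 C=59 D=57 E=38] open={}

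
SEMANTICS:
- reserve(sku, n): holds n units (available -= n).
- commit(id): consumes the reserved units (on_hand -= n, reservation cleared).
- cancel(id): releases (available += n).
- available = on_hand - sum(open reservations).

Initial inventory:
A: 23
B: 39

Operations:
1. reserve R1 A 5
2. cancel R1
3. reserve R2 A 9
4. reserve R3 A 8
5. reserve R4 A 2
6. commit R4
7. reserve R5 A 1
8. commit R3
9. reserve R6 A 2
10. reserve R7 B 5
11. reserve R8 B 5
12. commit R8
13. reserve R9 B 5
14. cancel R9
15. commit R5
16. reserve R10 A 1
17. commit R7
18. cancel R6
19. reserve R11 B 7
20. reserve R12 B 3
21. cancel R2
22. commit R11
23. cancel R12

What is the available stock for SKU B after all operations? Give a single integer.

Step 1: reserve R1 A 5 -> on_hand[A=23 B=39] avail[A=18 B=39] open={R1}
Step 2: cancel R1 -> on_hand[A=23 B=39] avail[A=23 B=39] open={}
Step 3: reserve R2 A 9 -> on_hand[A=23 B=39] avail[A=14 B=39] open={R2}
Step 4: reserve R3 A 8 -> on_hand[A=23 B=39] avail[A=6 B=39] open={R2,R3}
Step 5: reserve R4 A 2 -> on_hand[A=23 B=39] avail[A=4 B=39] open={R2,R3,R4}
Step 6: commit R4 -> on_hand[A=21 B=39] avail[A=4 B=39] open={R2,R3}
Step 7: reserve R5 A 1 -> on_hand[A=21 B=39] avail[A=3 B=39] open={R2,R3,R5}
Step 8: commit R3 -> on_hand[A=13 B=39] avail[A=3 B=39] open={R2,R5}
Step 9: reserve R6 A 2 -> on_hand[A=13 B=39] avail[A=1 B=39] open={R2,R5,R6}
Step 10: reserve R7 B 5 -> on_hand[A=13 B=39] avail[A=1 B=34] open={R2,R5,R6,R7}
Step 11: reserve R8 B 5 -> on_hand[A=13 B=39] avail[A=1 B=29] open={R2,R5,R6,R7,R8}
Step 12: commit R8 -> on_hand[A=13 B=34] avail[A=1 B=29] open={R2,R5,R6,R7}
Step 13: reserve R9 B 5 -> on_hand[A=13 B=34] avail[A=1 B=24] open={R2,R5,R6,R7,R9}
Step 14: cancel R9 -> on_hand[A=13 B=34] avail[A=1 B=29] open={R2,R5,R6,R7}
Step 15: commit R5 -> on_hand[A=12 B=34] avail[A=1 B=29] open={R2,R6,R7}
Step 16: reserve R10 A 1 -> on_hand[A=12 B=34] avail[A=0 B=29] open={R10,R2,R6,R7}
Step 17: commit R7 -> on_hand[A=12 B=29] avail[A=0 B=29] open={R10,R2,R6}
Step 18: cancel R6 -> on_hand[A=12 B=29] avail[A=2 B=29] open={R10,R2}
Step 19: reserve R11 B 7 -> on_hand[A=12 B=29] avail[A=2 B=22] open={R10,R11,R2}
Step 20: reserve R12 B 3 -> on_hand[A=12 B=29] avail[A=2 B=19] open={R10,R11,R12,R2}
Step 21: cancel R2 -> on_hand[A=12 B=29] avail[A=11 B=19] open={R10,R11,R12}
Step 22: commit R11 -> on_hand[A=12 B=22] avail[A=11 B=19] open={R10,R12}
Step 23: cancel R12 -> on_hand[A=12 B=22] avail[A=11 B=22] open={R10}
Final available[B] = 22

Answer: 22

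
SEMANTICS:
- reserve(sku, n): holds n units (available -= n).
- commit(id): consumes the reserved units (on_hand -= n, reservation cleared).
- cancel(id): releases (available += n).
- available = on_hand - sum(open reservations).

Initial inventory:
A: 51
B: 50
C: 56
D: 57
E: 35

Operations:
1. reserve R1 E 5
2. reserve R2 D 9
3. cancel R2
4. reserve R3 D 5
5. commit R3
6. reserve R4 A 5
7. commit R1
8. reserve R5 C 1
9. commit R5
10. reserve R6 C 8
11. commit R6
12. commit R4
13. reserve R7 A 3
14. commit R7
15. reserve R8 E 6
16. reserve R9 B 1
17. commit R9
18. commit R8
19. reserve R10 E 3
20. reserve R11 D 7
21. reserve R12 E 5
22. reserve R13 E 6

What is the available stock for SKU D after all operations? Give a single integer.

Answer: 45

Derivation:
Step 1: reserve R1 E 5 -> on_hand[A=51 B=50 C=56 D=57 E=35] avail[A=51 B=50 C=56 D=57 E=30] open={R1}
Step 2: reserve R2 D 9 -> on_hand[A=51 B=50 C=56 D=57 E=35] avail[A=51 B=50 C=56 D=48 E=30] open={R1,R2}
Step 3: cancel R2 -> on_hand[A=51 B=50 C=56 D=57 E=35] avail[A=51 B=50 C=56 D=57 E=30] open={R1}
Step 4: reserve R3 D 5 -> on_hand[A=51 B=50 C=56 D=57 E=35] avail[A=51 B=50 C=56 D=52 E=30] open={R1,R3}
Step 5: commit R3 -> on_hand[A=51 B=50 C=56 D=52 E=35] avail[A=51 B=50 C=56 D=52 E=30] open={R1}
Step 6: reserve R4 A 5 -> on_hand[A=51 B=50 C=56 D=52 E=35] avail[A=46 B=50 C=56 D=52 E=30] open={R1,R4}
Step 7: commit R1 -> on_hand[A=51 B=50 C=56 D=52 E=30] avail[A=46 B=50 C=56 D=52 E=30] open={R4}
Step 8: reserve R5 C 1 -> on_hand[A=51 B=50 C=56 D=52 E=30] avail[A=46 B=50 C=55 D=52 E=30] open={R4,R5}
Step 9: commit R5 -> on_hand[A=51 B=50 C=55 D=52 E=30] avail[A=46 B=50 C=55 D=52 E=30] open={R4}
Step 10: reserve R6 C 8 -> on_hand[A=51 B=50 C=55 D=52 E=30] avail[A=46 B=50 C=47 D=52 E=30] open={R4,R6}
Step 11: commit R6 -> on_hand[A=51 B=50 C=47 D=52 E=30] avail[A=46 B=50 C=47 D=52 E=30] open={R4}
Step 12: commit R4 -> on_hand[A=46 B=50 C=47 D=52 E=30] avail[A=46 B=50 C=47 D=52 E=30] open={}
Step 13: reserve R7 A 3 -> on_hand[A=46 B=50 C=47 D=52 E=30] avail[A=43 B=50 C=47 D=52 E=30] open={R7}
Step 14: commit R7 -> on_hand[A=43 B=50 C=47 D=52 E=30] avail[A=43 B=50 C=47 D=52 E=30] open={}
Step 15: reserve R8 E 6 -> on_hand[A=43 B=50 C=47 D=52 E=30] avail[A=43 B=50 C=47 D=52 E=24] open={R8}
Step 16: reserve R9 B 1 -> on_hand[A=43 B=50 C=47 D=52 E=30] avail[A=43 B=49 C=47 D=52 E=24] open={R8,R9}
Step 17: commit R9 -> on_hand[A=43 B=49 C=47 D=52 E=30] avail[A=43 B=49 C=47 D=52 E=24] open={R8}
Step 18: commit R8 -> on_hand[A=43 B=49 C=47 D=52 E=24] avail[A=43 B=49 C=47 D=52 E=24] open={}
Step 19: reserve R10 E 3 -> on_hand[A=43 B=49 C=47 D=52 E=24] avail[A=43 B=49 C=47 D=52 E=21] open={R10}
Step 20: reserve R11 D 7 -> on_hand[A=43 B=49 C=47 D=52 E=24] avail[A=43 B=49 C=47 D=45 E=21] open={R10,R11}
Step 21: reserve R12 E 5 -> on_hand[A=43 B=49 C=47 D=52 E=24] avail[A=43 B=49 C=47 D=45 E=16] open={R10,R11,R12}
Step 22: reserve R13 E 6 -> on_hand[A=43 B=49 C=47 D=52 E=24] avail[A=43 B=49 C=47 D=45 E=10] open={R10,R11,R12,R13}
Final available[D] = 45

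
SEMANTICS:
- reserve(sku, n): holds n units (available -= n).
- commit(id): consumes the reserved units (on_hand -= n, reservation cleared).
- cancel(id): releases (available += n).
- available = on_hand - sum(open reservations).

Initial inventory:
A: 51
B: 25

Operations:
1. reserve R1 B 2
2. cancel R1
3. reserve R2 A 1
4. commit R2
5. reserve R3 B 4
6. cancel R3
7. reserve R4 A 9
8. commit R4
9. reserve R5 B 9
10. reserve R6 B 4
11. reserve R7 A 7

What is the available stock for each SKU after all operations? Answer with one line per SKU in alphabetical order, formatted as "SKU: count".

Answer: A: 34
B: 12

Derivation:
Step 1: reserve R1 B 2 -> on_hand[A=51 B=25] avail[A=51 B=23] open={R1}
Step 2: cancel R1 -> on_hand[A=51 B=25] avail[A=51 B=25] open={}
Step 3: reserve R2 A 1 -> on_hand[A=51 B=25] avail[A=50 B=25] open={R2}
Step 4: commit R2 -> on_hand[A=50 B=25] avail[A=50 B=25] open={}
Step 5: reserve R3 B 4 -> on_hand[A=50 B=25] avail[A=50 B=21] open={R3}
Step 6: cancel R3 -> on_hand[A=50 B=25] avail[A=50 B=25] open={}
Step 7: reserve R4 A 9 -> on_hand[A=50 B=25] avail[A=41 B=25] open={R4}
Step 8: commit R4 -> on_hand[A=41 B=25] avail[A=41 B=25] open={}
Step 9: reserve R5 B 9 -> on_hand[A=41 B=25] avail[A=41 B=16] open={R5}
Step 10: reserve R6 B 4 -> on_hand[A=41 B=25] avail[A=41 B=12] open={R5,R6}
Step 11: reserve R7 A 7 -> on_hand[A=41 B=25] avail[A=34 B=12] open={R5,R6,R7}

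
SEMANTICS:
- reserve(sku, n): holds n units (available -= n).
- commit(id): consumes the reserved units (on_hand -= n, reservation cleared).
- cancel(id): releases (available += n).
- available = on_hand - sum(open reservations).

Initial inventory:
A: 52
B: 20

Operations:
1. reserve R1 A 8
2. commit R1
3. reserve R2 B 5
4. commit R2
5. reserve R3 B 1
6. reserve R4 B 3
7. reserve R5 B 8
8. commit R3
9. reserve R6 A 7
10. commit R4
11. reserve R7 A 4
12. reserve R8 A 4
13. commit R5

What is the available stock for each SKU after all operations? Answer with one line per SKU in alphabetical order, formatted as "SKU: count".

Answer: A: 29
B: 3

Derivation:
Step 1: reserve R1 A 8 -> on_hand[A=52 B=20] avail[A=44 B=20] open={R1}
Step 2: commit R1 -> on_hand[A=44 B=20] avail[A=44 B=20] open={}
Step 3: reserve R2 B 5 -> on_hand[A=44 B=20] avail[A=44 B=15] open={R2}
Step 4: commit R2 -> on_hand[A=44 B=15] avail[A=44 B=15] open={}
Step 5: reserve R3 B 1 -> on_hand[A=44 B=15] avail[A=44 B=14] open={R3}
Step 6: reserve R4 B 3 -> on_hand[A=44 B=15] avail[A=44 B=11] open={R3,R4}
Step 7: reserve R5 B 8 -> on_hand[A=44 B=15] avail[A=44 B=3] open={R3,R4,R5}
Step 8: commit R3 -> on_hand[A=44 B=14] avail[A=44 B=3] open={R4,R5}
Step 9: reserve R6 A 7 -> on_hand[A=44 B=14] avail[A=37 B=3] open={R4,R5,R6}
Step 10: commit R4 -> on_hand[A=44 B=11] avail[A=37 B=3] open={R5,R6}
Step 11: reserve R7 A 4 -> on_hand[A=44 B=11] avail[A=33 B=3] open={R5,R6,R7}
Step 12: reserve R8 A 4 -> on_hand[A=44 B=11] avail[A=29 B=3] open={R5,R6,R7,R8}
Step 13: commit R5 -> on_hand[A=44 B=3] avail[A=29 B=3] open={R6,R7,R8}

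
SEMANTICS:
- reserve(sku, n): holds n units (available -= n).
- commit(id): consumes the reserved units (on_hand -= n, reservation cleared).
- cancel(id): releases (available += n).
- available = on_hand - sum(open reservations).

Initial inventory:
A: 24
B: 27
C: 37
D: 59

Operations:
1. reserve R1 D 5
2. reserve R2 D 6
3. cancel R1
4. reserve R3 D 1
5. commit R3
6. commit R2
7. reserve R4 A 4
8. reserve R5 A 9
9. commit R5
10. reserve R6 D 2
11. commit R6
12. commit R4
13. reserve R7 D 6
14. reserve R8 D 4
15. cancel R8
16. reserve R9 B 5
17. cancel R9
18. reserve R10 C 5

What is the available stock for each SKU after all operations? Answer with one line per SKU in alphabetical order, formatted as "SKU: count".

Answer: A: 11
B: 27
C: 32
D: 44

Derivation:
Step 1: reserve R1 D 5 -> on_hand[A=24 B=27 C=37 D=59] avail[A=24 B=27 C=37 D=54] open={R1}
Step 2: reserve R2 D 6 -> on_hand[A=24 B=27 C=37 D=59] avail[A=24 B=27 C=37 D=48] open={R1,R2}
Step 3: cancel R1 -> on_hand[A=24 B=27 C=37 D=59] avail[A=24 B=27 C=37 D=53] open={R2}
Step 4: reserve R3 D 1 -> on_hand[A=24 B=27 C=37 D=59] avail[A=24 B=27 C=37 D=52] open={R2,R3}
Step 5: commit R3 -> on_hand[A=24 B=27 C=37 D=58] avail[A=24 B=27 C=37 D=52] open={R2}
Step 6: commit R2 -> on_hand[A=24 B=27 C=37 D=52] avail[A=24 B=27 C=37 D=52] open={}
Step 7: reserve R4 A 4 -> on_hand[A=24 B=27 C=37 D=52] avail[A=20 B=27 C=37 D=52] open={R4}
Step 8: reserve R5 A 9 -> on_hand[A=24 B=27 C=37 D=52] avail[A=11 B=27 C=37 D=52] open={R4,R5}
Step 9: commit R5 -> on_hand[A=15 B=27 C=37 D=52] avail[A=11 B=27 C=37 D=52] open={R4}
Step 10: reserve R6 D 2 -> on_hand[A=15 B=27 C=37 D=52] avail[A=11 B=27 C=37 D=50] open={R4,R6}
Step 11: commit R6 -> on_hand[A=15 B=27 C=37 D=50] avail[A=11 B=27 C=37 D=50] open={R4}
Step 12: commit R4 -> on_hand[A=11 B=27 C=37 D=50] avail[A=11 B=27 C=37 D=50] open={}
Step 13: reserve R7 D 6 -> on_hand[A=11 B=27 C=37 D=50] avail[A=11 B=27 C=37 D=44] open={R7}
Step 14: reserve R8 D 4 -> on_hand[A=11 B=27 C=37 D=50] avail[A=11 B=27 C=37 D=40] open={R7,R8}
Step 15: cancel R8 -> on_hand[A=11 B=27 C=37 D=50] avail[A=11 B=27 C=37 D=44] open={R7}
Step 16: reserve R9 B 5 -> on_hand[A=11 B=27 C=37 D=50] avail[A=11 B=22 C=37 D=44] open={R7,R9}
Step 17: cancel R9 -> on_hand[A=11 B=27 C=37 D=50] avail[A=11 B=27 C=37 D=44] open={R7}
Step 18: reserve R10 C 5 -> on_hand[A=11 B=27 C=37 D=50] avail[A=11 B=27 C=32 D=44] open={R10,R7}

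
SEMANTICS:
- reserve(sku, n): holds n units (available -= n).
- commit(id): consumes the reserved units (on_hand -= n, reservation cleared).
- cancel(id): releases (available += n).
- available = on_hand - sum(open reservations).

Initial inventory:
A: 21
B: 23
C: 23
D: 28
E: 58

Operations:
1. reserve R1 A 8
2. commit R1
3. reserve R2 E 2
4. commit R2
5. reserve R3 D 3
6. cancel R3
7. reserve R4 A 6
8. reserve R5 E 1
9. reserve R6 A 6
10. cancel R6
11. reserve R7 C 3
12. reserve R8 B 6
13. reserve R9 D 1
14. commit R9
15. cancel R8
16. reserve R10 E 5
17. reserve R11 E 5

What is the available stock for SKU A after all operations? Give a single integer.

Step 1: reserve R1 A 8 -> on_hand[A=21 B=23 C=23 D=28 E=58] avail[A=13 B=23 C=23 D=28 E=58] open={R1}
Step 2: commit R1 -> on_hand[A=13 B=23 C=23 D=28 E=58] avail[A=13 B=23 C=23 D=28 E=58] open={}
Step 3: reserve R2 E 2 -> on_hand[A=13 B=23 C=23 D=28 E=58] avail[A=13 B=23 C=23 D=28 E=56] open={R2}
Step 4: commit R2 -> on_hand[A=13 B=23 C=23 D=28 E=56] avail[A=13 B=23 C=23 D=28 E=56] open={}
Step 5: reserve R3 D 3 -> on_hand[A=13 B=23 C=23 D=28 E=56] avail[A=13 B=23 C=23 D=25 E=56] open={R3}
Step 6: cancel R3 -> on_hand[A=13 B=23 C=23 D=28 E=56] avail[A=13 B=23 C=23 D=28 E=56] open={}
Step 7: reserve R4 A 6 -> on_hand[A=13 B=23 C=23 D=28 E=56] avail[A=7 B=23 C=23 D=28 E=56] open={R4}
Step 8: reserve R5 E 1 -> on_hand[A=13 B=23 C=23 D=28 E=56] avail[A=7 B=23 C=23 D=28 E=55] open={R4,R5}
Step 9: reserve R6 A 6 -> on_hand[A=13 B=23 C=23 D=28 E=56] avail[A=1 B=23 C=23 D=28 E=55] open={R4,R5,R6}
Step 10: cancel R6 -> on_hand[A=13 B=23 C=23 D=28 E=56] avail[A=7 B=23 C=23 D=28 E=55] open={R4,R5}
Step 11: reserve R7 C 3 -> on_hand[A=13 B=23 C=23 D=28 E=56] avail[A=7 B=23 C=20 D=28 E=55] open={R4,R5,R7}
Step 12: reserve R8 B 6 -> on_hand[A=13 B=23 C=23 D=28 E=56] avail[A=7 B=17 C=20 D=28 E=55] open={R4,R5,R7,R8}
Step 13: reserve R9 D 1 -> on_hand[A=13 B=23 C=23 D=28 E=56] avail[A=7 B=17 C=20 D=27 E=55] open={R4,R5,R7,R8,R9}
Step 14: commit R9 -> on_hand[A=13 B=23 C=23 D=27 E=56] avail[A=7 B=17 C=20 D=27 E=55] open={R4,R5,R7,R8}
Step 15: cancel R8 -> on_hand[A=13 B=23 C=23 D=27 E=56] avail[A=7 B=23 C=20 D=27 E=55] open={R4,R5,R7}
Step 16: reserve R10 E 5 -> on_hand[A=13 B=23 C=23 D=27 E=56] avail[A=7 B=23 C=20 D=27 E=50] open={R10,R4,R5,R7}
Step 17: reserve R11 E 5 -> on_hand[A=13 B=23 C=23 D=27 E=56] avail[A=7 B=23 C=20 D=27 E=45] open={R10,R11,R4,R5,R7}
Final available[A] = 7

Answer: 7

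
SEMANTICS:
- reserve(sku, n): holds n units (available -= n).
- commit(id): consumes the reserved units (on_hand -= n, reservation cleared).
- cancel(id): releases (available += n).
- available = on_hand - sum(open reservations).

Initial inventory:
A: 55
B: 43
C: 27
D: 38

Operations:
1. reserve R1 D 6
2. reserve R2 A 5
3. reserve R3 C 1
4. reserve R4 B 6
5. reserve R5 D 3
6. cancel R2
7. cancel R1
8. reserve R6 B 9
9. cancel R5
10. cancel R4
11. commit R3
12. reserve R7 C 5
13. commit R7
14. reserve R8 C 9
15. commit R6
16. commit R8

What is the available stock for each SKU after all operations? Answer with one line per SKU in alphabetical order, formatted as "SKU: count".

Step 1: reserve R1 D 6 -> on_hand[A=55 B=43 C=27 D=38] avail[A=55 B=43 C=27 D=32] open={R1}
Step 2: reserve R2 A 5 -> on_hand[A=55 B=43 C=27 D=38] avail[A=50 B=43 C=27 D=32] open={R1,R2}
Step 3: reserve R3 C 1 -> on_hand[A=55 B=43 C=27 D=38] avail[A=50 B=43 C=26 D=32] open={R1,R2,R3}
Step 4: reserve R4 B 6 -> on_hand[A=55 B=43 C=27 D=38] avail[A=50 B=37 C=26 D=32] open={R1,R2,R3,R4}
Step 5: reserve R5 D 3 -> on_hand[A=55 B=43 C=27 D=38] avail[A=50 B=37 C=26 D=29] open={R1,R2,R3,R4,R5}
Step 6: cancel R2 -> on_hand[A=55 B=43 C=27 D=38] avail[A=55 B=37 C=26 D=29] open={R1,R3,R4,R5}
Step 7: cancel R1 -> on_hand[A=55 B=43 C=27 D=38] avail[A=55 B=37 C=26 D=35] open={R3,R4,R5}
Step 8: reserve R6 B 9 -> on_hand[A=55 B=43 C=27 D=38] avail[A=55 B=28 C=26 D=35] open={R3,R4,R5,R6}
Step 9: cancel R5 -> on_hand[A=55 B=43 C=27 D=38] avail[A=55 B=28 C=26 D=38] open={R3,R4,R6}
Step 10: cancel R4 -> on_hand[A=55 B=43 C=27 D=38] avail[A=55 B=34 C=26 D=38] open={R3,R6}
Step 11: commit R3 -> on_hand[A=55 B=43 C=26 D=38] avail[A=55 B=34 C=26 D=38] open={R6}
Step 12: reserve R7 C 5 -> on_hand[A=55 B=43 C=26 D=38] avail[A=55 B=34 C=21 D=38] open={R6,R7}
Step 13: commit R7 -> on_hand[A=55 B=43 C=21 D=38] avail[A=55 B=34 C=21 D=38] open={R6}
Step 14: reserve R8 C 9 -> on_hand[A=55 B=43 C=21 D=38] avail[A=55 B=34 C=12 D=38] open={R6,R8}
Step 15: commit R6 -> on_hand[A=55 B=34 C=21 D=38] avail[A=55 B=34 C=12 D=38] open={R8}
Step 16: commit R8 -> on_hand[A=55 B=34 C=12 D=38] avail[A=55 B=34 C=12 D=38] open={}

Answer: A: 55
B: 34
C: 12
D: 38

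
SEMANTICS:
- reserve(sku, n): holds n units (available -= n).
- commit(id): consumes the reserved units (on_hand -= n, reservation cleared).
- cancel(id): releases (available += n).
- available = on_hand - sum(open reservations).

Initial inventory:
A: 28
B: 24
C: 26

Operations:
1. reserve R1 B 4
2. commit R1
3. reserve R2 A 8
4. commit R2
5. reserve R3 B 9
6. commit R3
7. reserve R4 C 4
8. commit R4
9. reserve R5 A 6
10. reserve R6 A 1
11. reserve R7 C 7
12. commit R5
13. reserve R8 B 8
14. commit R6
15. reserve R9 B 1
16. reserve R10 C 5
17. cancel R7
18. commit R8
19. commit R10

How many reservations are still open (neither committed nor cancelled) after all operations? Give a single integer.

Step 1: reserve R1 B 4 -> on_hand[A=28 B=24 C=26] avail[A=28 B=20 C=26] open={R1}
Step 2: commit R1 -> on_hand[A=28 B=20 C=26] avail[A=28 B=20 C=26] open={}
Step 3: reserve R2 A 8 -> on_hand[A=28 B=20 C=26] avail[A=20 B=20 C=26] open={R2}
Step 4: commit R2 -> on_hand[A=20 B=20 C=26] avail[A=20 B=20 C=26] open={}
Step 5: reserve R3 B 9 -> on_hand[A=20 B=20 C=26] avail[A=20 B=11 C=26] open={R3}
Step 6: commit R3 -> on_hand[A=20 B=11 C=26] avail[A=20 B=11 C=26] open={}
Step 7: reserve R4 C 4 -> on_hand[A=20 B=11 C=26] avail[A=20 B=11 C=22] open={R4}
Step 8: commit R4 -> on_hand[A=20 B=11 C=22] avail[A=20 B=11 C=22] open={}
Step 9: reserve R5 A 6 -> on_hand[A=20 B=11 C=22] avail[A=14 B=11 C=22] open={R5}
Step 10: reserve R6 A 1 -> on_hand[A=20 B=11 C=22] avail[A=13 B=11 C=22] open={R5,R6}
Step 11: reserve R7 C 7 -> on_hand[A=20 B=11 C=22] avail[A=13 B=11 C=15] open={R5,R6,R7}
Step 12: commit R5 -> on_hand[A=14 B=11 C=22] avail[A=13 B=11 C=15] open={R6,R7}
Step 13: reserve R8 B 8 -> on_hand[A=14 B=11 C=22] avail[A=13 B=3 C=15] open={R6,R7,R8}
Step 14: commit R6 -> on_hand[A=13 B=11 C=22] avail[A=13 B=3 C=15] open={R7,R8}
Step 15: reserve R9 B 1 -> on_hand[A=13 B=11 C=22] avail[A=13 B=2 C=15] open={R7,R8,R9}
Step 16: reserve R10 C 5 -> on_hand[A=13 B=11 C=22] avail[A=13 B=2 C=10] open={R10,R7,R8,R9}
Step 17: cancel R7 -> on_hand[A=13 B=11 C=22] avail[A=13 B=2 C=17] open={R10,R8,R9}
Step 18: commit R8 -> on_hand[A=13 B=3 C=22] avail[A=13 B=2 C=17] open={R10,R9}
Step 19: commit R10 -> on_hand[A=13 B=3 C=17] avail[A=13 B=2 C=17] open={R9}
Open reservations: ['R9'] -> 1

Answer: 1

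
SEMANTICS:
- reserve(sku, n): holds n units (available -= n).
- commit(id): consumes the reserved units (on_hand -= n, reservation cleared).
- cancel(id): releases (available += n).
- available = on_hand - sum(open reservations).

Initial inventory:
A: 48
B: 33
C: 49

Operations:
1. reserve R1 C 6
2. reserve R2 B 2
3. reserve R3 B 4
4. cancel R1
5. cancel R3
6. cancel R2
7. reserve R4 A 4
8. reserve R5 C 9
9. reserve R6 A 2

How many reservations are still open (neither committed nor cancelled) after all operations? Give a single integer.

Step 1: reserve R1 C 6 -> on_hand[A=48 B=33 C=49] avail[A=48 B=33 C=43] open={R1}
Step 2: reserve R2 B 2 -> on_hand[A=48 B=33 C=49] avail[A=48 B=31 C=43] open={R1,R2}
Step 3: reserve R3 B 4 -> on_hand[A=48 B=33 C=49] avail[A=48 B=27 C=43] open={R1,R2,R3}
Step 4: cancel R1 -> on_hand[A=48 B=33 C=49] avail[A=48 B=27 C=49] open={R2,R3}
Step 5: cancel R3 -> on_hand[A=48 B=33 C=49] avail[A=48 B=31 C=49] open={R2}
Step 6: cancel R2 -> on_hand[A=48 B=33 C=49] avail[A=48 B=33 C=49] open={}
Step 7: reserve R4 A 4 -> on_hand[A=48 B=33 C=49] avail[A=44 B=33 C=49] open={R4}
Step 8: reserve R5 C 9 -> on_hand[A=48 B=33 C=49] avail[A=44 B=33 C=40] open={R4,R5}
Step 9: reserve R6 A 2 -> on_hand[A=48 B=33 C=49] avail[A=42 B=33 C=40] open={R4,R5,R6}
Open reservations: ['R4', 'R5', 'R6'] -> 3

Answer: 3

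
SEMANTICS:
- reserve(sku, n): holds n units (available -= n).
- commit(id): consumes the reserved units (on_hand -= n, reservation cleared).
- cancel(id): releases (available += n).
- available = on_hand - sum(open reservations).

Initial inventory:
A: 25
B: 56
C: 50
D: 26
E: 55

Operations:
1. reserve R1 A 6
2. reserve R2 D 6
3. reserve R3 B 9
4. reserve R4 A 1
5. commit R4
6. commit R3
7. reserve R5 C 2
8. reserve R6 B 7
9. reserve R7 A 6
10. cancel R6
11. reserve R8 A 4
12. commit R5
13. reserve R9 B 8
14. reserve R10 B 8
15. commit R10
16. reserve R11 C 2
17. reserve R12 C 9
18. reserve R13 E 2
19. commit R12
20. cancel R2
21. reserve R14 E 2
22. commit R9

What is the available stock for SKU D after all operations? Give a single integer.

Answer: 26

Derivation:
Step 1: reserve R1 A 6 -> on_hand[A=25 B=56 C=50 D=26 E=55] avail[A=19 B=56 C=50 D=26 E=55] open={R1}
Step 2: reserve R2 D 6 -> on_hand[A=25 B=56 C=50 D=26 E=55] avail[A=19 B=56 C=50 D=20 E=55] open={R1,R2}
Step 3: reserve R3 B 9 -> on_hand[A=25 B=56 C=50 D=26 E=55] avail[A=19 B=47 C=50 D=20 E=55] open={R1,R2,R3}
Step 4: reserve R4 A 1 -> on_hand[A=25 B=56 C=50 D=26 E=55] avail[A=18 B=47 C=50 D=20 E=55] open={R1,R2,R3,R4}
Step 5: commit R4 -> on_hand[A=24 B=56 C=50 D=26 E=55] avail[A=18 B=47 C=50 D=20 E=55] open={R1,R2,R3}
Step 6: commit R3 -> on_hand[A=24 B=47 C=50 D=26 E=55] avail[A=18 B=47 C=50 D=20 E=55] open={R1,R2}
Step 7: reserve R5 C 2 -> on_hand[A=24 B=47 C=50 D=26 E=55] avail[A=18 B=47 C=48 D=20 E=55] open={R1,R2,R5}
Step 8: reserve R6 B 7 -> on_hand[A=24 B=47 C=50 D=26 E=55] avail[A=18 B=40 C=48 D=20 E=55] open={R1,R2,R5,R6}
Step 9: reserve R7 A 6 -> on_hand[A=24 B=47 C=50 D=26 E=55] avail[A=12 B=40 C=48 D=20 E=55] open={R1,R2,R5,R6,R7}
Step 10: cancel R6 -> on_hand[A=24 B=47 C=50 D=26 E=55] avail[A=12 B=47 C=48 D=20 E=55] open={R1,R2,R5,R7}
Step 11: reserve R8 A 4 -> on_hand[A=24 B=47 C=50 D=26 E=55] avail[A=8 B=47 C=48 D=20 E=55] open={R1,R2,R5,R7,R8}
Step 12: commit R5 -> on_hand[A=24 B=47 C=48 D=26 E=55] avail[A=8 B=47 C=48 D=20 E=55] open={R1,R2,R7,R8}
Step 13: reserve R9 B 8 -> on_hand[A=24 B=47 C=48 D=26 E=55] avail[A=8 B=39 C=48 D=20 E=55] open={R1,R2,R7,R8,R9}
Step 14: reserve R10 B 8 -> on_hand[A=24 B=47 C=48 D=26 E=55] avail[A=8 B=31 C=48 D=20 E=55] open={R1,R10,R2,R7,R8,R9}
Step 15: commit R10 -> on_hand[A=24 B=39 C=48 D=26 E=55] avail[A=8 B=31 C=48 D=20 E=55] open={R1,R2,R7,R8,R9}
Step 16: reserve R11 C 2 -> on_hand[A=24 B=39 C=48 D=26 E=55] avail[A=8 B=31 C=46 D=20 E=55] open={R1,R11,R2,R7,R8,R9}
Step 17: reserve R12 C 9 -> on_hand[A=24 B=39 C=48 D=26 E=55] avail[A=8 B=31 C=37 D=20 E=55] open={R1,R11,R12,R2,R7,R8,R9}
Step 18: reserve R13 E 2 -> on_hand[A=24 B=39 C=48 D=26 E=55] avail[A=8 B=31 C=37 D=20 E=53] open={R1,R11,R12,R13,R2,R7,R8,R9}
Step 19: commit R12 -> on_hand[A=24 B=39 C=39 D=26 E=55] avail[A=8 B=31 C=37 D=20 E=53] open={R1,R11,R13,R2,R7,R8,R9}
Step 20: cancel R2 -> on_hand[A=24 B=39 C=39 D=26 E=55] avail[A=8 B=31 C=37 D=26 E=53] open={R1,R11,R13,R7,R8,R9}
Step 21: reserve R14 E 2 -> on_hand[A=24 B=39 C=39 D=26 E=55] avail[A=8 B=31 C=37 D=26 E=51] open={R1,R11,R13,R14,R7,R8,R9}
Step 22: commit R9 -> on_hand[A=24 B=31 C=39 D=26 E=55] avail[A=8 B=31 C=37 D=26 E=51] open={R1,R11,R13,R14,R7,R8}
Final available[D] = 26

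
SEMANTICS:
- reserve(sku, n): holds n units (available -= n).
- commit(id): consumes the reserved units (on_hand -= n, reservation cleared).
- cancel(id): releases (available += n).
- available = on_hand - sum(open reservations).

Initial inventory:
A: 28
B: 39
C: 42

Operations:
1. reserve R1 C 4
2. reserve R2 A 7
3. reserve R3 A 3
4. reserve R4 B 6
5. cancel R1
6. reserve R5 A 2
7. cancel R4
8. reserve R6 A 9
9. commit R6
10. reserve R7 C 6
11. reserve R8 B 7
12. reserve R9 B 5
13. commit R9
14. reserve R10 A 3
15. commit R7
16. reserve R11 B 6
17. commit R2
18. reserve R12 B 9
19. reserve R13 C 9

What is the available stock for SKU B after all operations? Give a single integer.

Answer: 12

Derivation:
Step 1: reserve R1 C 4 -> on_hand[A=28 B=39 C=42] avail[A=28 B=39 C=38] open={R1}
Step 2: reserve R2 A 7 -> on_hand[A=28 B=39 C=42] avail[A=21 B=39 C=38] open={R1,R2}
Step 3: reserve R3 A 3 -> on_hand[A=28 B=39 C=42] avail[A=18 B=39 C=38] open={R1,R2,R3}
Step 4: reserve R4 B 6 -> on_hand[A=28 B=39 C=42] avail[A=18 B=33 C=38] open={R1,R2,R3,R4}
Step 5: cancel R1 -> on_hand[A=28 B=39 C=42] avail[A=18 B=33 C=42] open={R2,R3,R4}
Step 6: reserve R5 A 2 -> on_hand[A=28 B=39 C=42] avail[A=16 B=33 C=42] open={R2,R3,R4,R5}
Step 7: cancel R4 -> on_hand[A=28 B=39 C=42] avail[A=16 B=39 C=42] open={R2,R3,R5}
Step 8: reserve R6 A 9 -> on_hand[A=28 B=39 C=42] avail[A=7 B=39 C=42] open={R2,R3,R5,R6}
Step 9: commit R6 -> on_hand[A=19 B=39 C=42] avail[A=7 B=39 C=42] open={R2,R3,R5}
Step 10: reserve R7 C 6 -> on_hand[A=19 B=39 C=42] avail[A=7 B=39 C=36] open={R2,R3,R5,R7}
Step 11: reserve R8 B 7 -> on_hand[A=19 B=39 C=42] avail[A=7 B=32 C=36] open={R2,R3,R5,R7,R8}
Step 12: reserve R9 B 5 -> on_hand[A=19 B=39 C=42] avail[A=7 B=27 C=36] open={R2,R3,R5,R7,R8,R9}
Step 13: commit R9 -> on_hand[A=19 B=34 C=42] avail[A=7 B=27 C=36] open={R2,R3,R5,R7,R8}
Step 14: reserve R10 A 3 -> on_hand[A=19 B=34 C=42] avail[A=4 B=27 C=36] open={R10,R2,R3,R5,R7,R8}
Step 15: commit R7 -> on_hand[A=19 B=34 C=36] avail[A=4 B=27 C=36] open={R10,R2,R3,R5,R8}
Step 16: reserve R11 B 6 -> on_hand[A=19 B=34 C=36] avail[A=4 B=21 C=36] open={R10,R11,R2,R3,R5,R8}
Step 17: commit R2 -> on_hand[A=12 B=34 C=36] avail[A=4 B=21 C=36] open={R10,R11,R3,R5,R8}
Step 18: reserve R12 B 9 -> on_hand[A=12 B=34 C=36] avail[A=4 B=12 C=36] open={R10,R11,R12,R3,R5,R8}
Step 19: reserve R13 C 9 -> on_hand[A=12 B=34 C=36] avail[A=4 B=12 C=27] open={R10,R11,R12,R13,R3,R5,R8}
Final available[B] = 12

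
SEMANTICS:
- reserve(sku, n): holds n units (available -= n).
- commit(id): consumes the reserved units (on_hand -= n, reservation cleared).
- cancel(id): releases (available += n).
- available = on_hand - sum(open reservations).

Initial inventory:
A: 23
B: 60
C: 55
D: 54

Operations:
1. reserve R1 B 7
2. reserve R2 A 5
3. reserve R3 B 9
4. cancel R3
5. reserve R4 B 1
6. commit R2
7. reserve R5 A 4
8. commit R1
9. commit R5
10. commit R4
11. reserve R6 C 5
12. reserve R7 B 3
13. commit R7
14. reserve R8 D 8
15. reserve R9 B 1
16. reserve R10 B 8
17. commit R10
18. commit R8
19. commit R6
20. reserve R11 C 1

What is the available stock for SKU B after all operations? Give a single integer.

Answer: 40

Derivation:
Step 1: reserve R1 B 7 -> on_hand[A=23 B=60 C=55 D=54] avail[A=23 B=53 C=55 D=54] open={R1}
Step 2: reserve R2 A 5 -> on_hand[A=23 B=60 C=55 D=54] avail[A=18 B=53 C=55 D=54] open={R1,R2}
Step 3: reserve R3 B 9 -> on_hand[A=23 B=60 C=55 D=54] avail[A=18 B=44 C=55 D=54] open={R1,R2,R3}
Step 4: cancel R3 -> on_hand[A=23 B=60 C=55 D=54] avail[A=18 B=53 C=55 D=54] open={R1,R2}
Step 5: reserve R4 B 1 -> on_hand[A=23 B=60 C=55 D=54] avail[A=18 B=52 C=55 D=54] open={R1,R2,R4}
Step 6: commit R2 -> on_hand[A=18 B=60 C=55 D=54] avail[A=18 B=52 C=55 D=54] open={R1,R4}
Step 7: reserve R5 A 4 -> on_hand[A=18 B=60 C=55 D=54] avail[A=14 B=52 C=55 D=54] open={R1,R4,R5}
Step 8: commit R1 -> on_hand[A=18 B=53 C=55 D=54] avail[A=14 B=52 C=55 D=54] open={R4,R5}
Step 9: commit R5 -> on_hand[A=14 B=53 C=55 D=54] avail[A=14 B=52 C=55 D=54] open={R4}
Step 10: commit R4 -> on_hand[A=14 B=52 C=55 D=54] avail[A=14 B=52 C=55 D=54] open={}
Step 11: reserve R6 C 5 -> on_hand[A=14 B=52 C=55 D=54] avail[A=14 B=52 C=50 D=54] open={R6}
Step 12: reserve R7 B 3 -> on_hand[A=14 B=52 C=55 D=54] avail[A=14 B=49 C=50 D=54] open={R6,R7}
Step 13: commit R7 -> on_hand[A=14 B=49 C=55 D=54] avail[A=14 B=49 C=50 D=54] open={R6}
Step 14: reserve R8 D 8 -> on_hand[A=14 B=49 C=55 D=54] avail[A=14 B=49 C=50 D=46] open={R6,R8}
Step 15: reserve R9 B 1 -> on_hand[A=14 B=49 C=55 D=54] avail[A=14 B=48 C=50 D=46] open={R6,R8,R9}
Step 16: reserve R10 B 8 -> on_hand[A=14 B=49 C=55 D=54] avail[A=14 B=40 C=50 D=46] open={R10,R6,R8,R9}
Step 17: commit R10 -> on_hand[A=14 B=41 C=55 D=54] avail[A=14 B=40 C=50 D=46] open={R6,R8,R9}
Step 18: commit R8 -> on_hand[A=14 B=41 C=55 D=46] avail[A=14 B=40 C=50 D=46] open={R6,R9}
Step 19: commit R6 -> on_hand[A=14 B=41 C=50 D=46] avail[A=14 B=40 C=50 D=46] open={R9}
Step 20: reserve R11 C 1 -> on_hand[A=14 B=41 C=50 D=46] avail[A=14 B=40 C=49 D=46] open={R11,R9}
Final available[B] = 40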